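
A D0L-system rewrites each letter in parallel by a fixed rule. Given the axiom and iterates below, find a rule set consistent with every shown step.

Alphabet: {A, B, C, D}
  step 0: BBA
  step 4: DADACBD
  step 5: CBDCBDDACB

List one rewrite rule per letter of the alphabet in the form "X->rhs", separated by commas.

A->D, B->A, C->D, D->CB

  step 4 ⇒ step 5: DADACBD ⇒ CB·D·CB·D·D·A·CB
    A ↦ D
    B ↦ A
    C ↦ D
    D ↦ CB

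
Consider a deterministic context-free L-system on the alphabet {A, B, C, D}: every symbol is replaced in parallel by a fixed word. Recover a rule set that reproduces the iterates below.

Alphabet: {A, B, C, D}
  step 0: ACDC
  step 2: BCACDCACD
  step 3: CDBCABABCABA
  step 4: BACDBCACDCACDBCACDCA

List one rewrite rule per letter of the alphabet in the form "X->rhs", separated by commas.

A->CA, B->CD, C->B, D->A

  step 3 ⇒ step 4: CDBCABABCABA ⇒ B·A·CD·B·CA·CD·CA·CD·B·CA·CD·CA
    A ↦ CA
    B ↦ CD
    C ↦ B
    D ↦ A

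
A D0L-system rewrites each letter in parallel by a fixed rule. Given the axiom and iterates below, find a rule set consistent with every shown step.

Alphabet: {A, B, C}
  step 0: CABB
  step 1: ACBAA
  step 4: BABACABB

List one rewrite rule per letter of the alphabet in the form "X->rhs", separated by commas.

A->B, B->A, C->AC

  step 0 ⇒ step 1: CABB ⇒ AC·B·A·A
    A ↦ B
    B ↦ A
    C ↦ AC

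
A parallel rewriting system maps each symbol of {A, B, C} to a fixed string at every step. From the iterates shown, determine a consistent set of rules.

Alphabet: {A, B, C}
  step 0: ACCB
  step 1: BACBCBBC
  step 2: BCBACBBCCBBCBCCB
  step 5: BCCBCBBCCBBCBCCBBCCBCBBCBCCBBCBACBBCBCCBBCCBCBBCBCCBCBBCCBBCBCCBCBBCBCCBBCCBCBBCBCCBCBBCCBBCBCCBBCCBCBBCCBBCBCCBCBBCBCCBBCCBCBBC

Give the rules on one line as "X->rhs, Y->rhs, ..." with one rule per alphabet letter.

  step 1 ⇒ step 2: BACBCBBC ⇒ BC·BA·CB·BC·CB·BC·BC·CB
    A ↦ BA
    B ↦ BC
    C ↦ CB

A->BA, B->BC, C->CB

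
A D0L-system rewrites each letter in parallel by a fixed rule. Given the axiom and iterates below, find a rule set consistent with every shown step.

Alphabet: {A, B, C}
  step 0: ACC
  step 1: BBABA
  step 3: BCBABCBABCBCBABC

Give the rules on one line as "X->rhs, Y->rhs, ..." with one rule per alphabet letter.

  step 0 ⇒ step 1: ACC ⇒ B·BA·BA
    A ↦ B
    C ↦ BA
    B ↦ BC  (constrained at step 1)

A->B, B->BC, C->BA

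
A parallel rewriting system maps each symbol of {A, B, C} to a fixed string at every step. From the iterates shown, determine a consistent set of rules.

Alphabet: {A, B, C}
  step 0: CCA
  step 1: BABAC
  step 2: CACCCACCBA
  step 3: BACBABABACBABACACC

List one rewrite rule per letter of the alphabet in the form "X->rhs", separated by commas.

A->C, B->CAC, C->BA

  step 2 ⇒ step 3: CACCCACCBA ⇒ BA·C·BA·BA·BA·C·BA·BA·CAC·C
    A ↦ C
    B ↦ CAC
    C ↦ BA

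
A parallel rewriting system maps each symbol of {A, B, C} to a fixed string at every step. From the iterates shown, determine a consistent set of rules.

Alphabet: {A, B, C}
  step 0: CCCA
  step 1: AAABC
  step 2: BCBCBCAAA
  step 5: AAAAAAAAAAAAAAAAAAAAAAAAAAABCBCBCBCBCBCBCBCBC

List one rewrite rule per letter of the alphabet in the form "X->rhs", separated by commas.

  step 1 ⇒ step 2: AAABC ⇒ BC·BC·BC·AA·A
    A ↦ BC
    B ↦ AA
    C ↦ A

A->BC, B->AA, C->A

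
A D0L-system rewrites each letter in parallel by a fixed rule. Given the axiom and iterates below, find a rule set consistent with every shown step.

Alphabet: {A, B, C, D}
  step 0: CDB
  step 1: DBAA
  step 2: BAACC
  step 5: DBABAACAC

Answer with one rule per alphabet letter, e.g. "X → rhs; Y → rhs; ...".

  step 1 ⇒ step 2: DBAA ⇒ BA·A·C·C
    A ↦ C
    B ↦ A
    D ↦ BA
  step 0 ⇒ step 1: CDB ⇒ D·BA·A
    C ↦ D

A->C, B->A, C->D, D->BA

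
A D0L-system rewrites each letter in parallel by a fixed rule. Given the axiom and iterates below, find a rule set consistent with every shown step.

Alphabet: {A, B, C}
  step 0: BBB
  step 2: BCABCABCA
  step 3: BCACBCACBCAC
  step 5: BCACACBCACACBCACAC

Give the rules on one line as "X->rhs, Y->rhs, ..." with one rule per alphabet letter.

  step 2 ⇒ step 3: BCABCABCA ⇒ BC·A·C·BC·A·C·BC·A·C
    A ↦ C
    B ↦ BC
    C ↦ A

A->C, B->BC, C->A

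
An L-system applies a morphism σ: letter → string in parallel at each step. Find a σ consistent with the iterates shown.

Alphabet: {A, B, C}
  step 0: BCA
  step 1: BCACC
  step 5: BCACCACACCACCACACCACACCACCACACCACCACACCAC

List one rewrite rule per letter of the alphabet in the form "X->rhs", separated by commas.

A->C, B->BC, C->AC

  step 0 ⇒ step 1: BCA ⇒ BC·AC·C
    A ↦ C
    B ↦ BC
    C ↦ AC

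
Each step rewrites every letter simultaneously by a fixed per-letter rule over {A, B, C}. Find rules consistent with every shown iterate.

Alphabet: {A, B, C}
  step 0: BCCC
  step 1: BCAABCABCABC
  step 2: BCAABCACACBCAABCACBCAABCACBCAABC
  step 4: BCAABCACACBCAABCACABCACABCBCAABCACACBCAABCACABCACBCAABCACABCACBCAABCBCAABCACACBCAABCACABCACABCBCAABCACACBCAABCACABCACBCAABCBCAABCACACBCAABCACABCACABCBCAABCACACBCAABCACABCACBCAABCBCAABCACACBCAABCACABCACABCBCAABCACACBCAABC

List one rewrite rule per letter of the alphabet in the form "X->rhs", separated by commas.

  step 1 ⇒ step 2: BCAABCABCABC ⇒ BCA·ABC·AC·AC·BCA·ABC·AC·BCA·ABC·AC·BCA·ABC
    A ↦ AC
    B ↦ BCA
    C ↦ ABC

A->AC, B->BCA, C->ABC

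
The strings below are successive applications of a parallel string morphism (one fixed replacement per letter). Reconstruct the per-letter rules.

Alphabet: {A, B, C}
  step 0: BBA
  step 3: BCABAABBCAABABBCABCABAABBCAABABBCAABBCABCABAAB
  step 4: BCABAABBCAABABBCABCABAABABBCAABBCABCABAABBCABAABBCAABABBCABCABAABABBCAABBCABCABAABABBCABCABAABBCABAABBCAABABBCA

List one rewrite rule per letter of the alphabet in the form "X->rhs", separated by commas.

  step 3 ⇒ step 4: BCABAABBCAABABBCABCABAABBCAABABBCAABBCABCABAAB ⇒ BCA·BA·AB·BCA·AB·AB·BCA·BCA·BA·AB·AB·BCA·AB·BCA·BCA·BA·AB·BCA·BA·AB·BCA·AB·AB·BCA·BCA·BA·AB·AB·BCA·AB·BCA·BCA·BA·AB·AB·BCA·BCA·BA·AB·BCA·BA·AB·BCA·AB·AB·BCA
    A ↦ AB
    B ↦ BCA
    C ↦ BA

A->AB, B->BCA, C->BA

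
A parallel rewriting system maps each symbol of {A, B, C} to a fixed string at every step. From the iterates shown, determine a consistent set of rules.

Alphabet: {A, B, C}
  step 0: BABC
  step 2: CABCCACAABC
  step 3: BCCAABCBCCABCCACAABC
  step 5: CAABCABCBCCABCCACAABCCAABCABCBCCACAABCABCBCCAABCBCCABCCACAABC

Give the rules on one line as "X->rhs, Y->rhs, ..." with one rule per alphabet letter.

  step 2 ⇒ step 3: CABCCACAABC ⇒ BC·CA·A·BC·BC·CA·BC·CA·CA·A·BC
    A ↦ CA
    B ↦ A
    C ↦ BC

A->CA, B->A, C->BC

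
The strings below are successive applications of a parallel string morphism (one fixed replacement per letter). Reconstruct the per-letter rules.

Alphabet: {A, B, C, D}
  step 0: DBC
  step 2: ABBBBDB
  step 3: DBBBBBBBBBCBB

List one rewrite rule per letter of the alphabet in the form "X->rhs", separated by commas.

A->DB, B->BB, C->A, D->C

  step 2 ⇒ step 3: ABBBBDB ⇒ DB·BB·BB·BB·BB·C·BB
    A ↦ DB
    B ↦ BB
    D ↦ C
    C ↦ A  (constrained at step 0)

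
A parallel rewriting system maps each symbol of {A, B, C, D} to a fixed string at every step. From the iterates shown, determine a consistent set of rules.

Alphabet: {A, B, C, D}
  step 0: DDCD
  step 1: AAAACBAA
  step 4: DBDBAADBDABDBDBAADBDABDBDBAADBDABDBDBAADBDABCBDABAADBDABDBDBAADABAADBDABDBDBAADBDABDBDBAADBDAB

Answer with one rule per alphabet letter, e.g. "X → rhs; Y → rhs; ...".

A->DB, B->DAB, C->CB, D->AA

  step 0 ⇒ step 1: DDCD ⇒ AA·AA·CB·AA
    C ↦ CB
    D ↦ AA
    A ↦ DB  (constrained at step 1)
    B ↦ DAB  (constrained at step 1)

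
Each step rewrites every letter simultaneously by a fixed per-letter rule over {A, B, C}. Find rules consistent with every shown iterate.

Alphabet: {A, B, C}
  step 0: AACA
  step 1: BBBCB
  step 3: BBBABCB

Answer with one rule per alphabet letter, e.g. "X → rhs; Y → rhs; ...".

A->B, B->A, C->BC

  step 0 ⇒ step 1: AACA ⇒ B·B·BC·B
    A ↦ B
    C ↦ BC
    B ↦ A  (constrained at step 1)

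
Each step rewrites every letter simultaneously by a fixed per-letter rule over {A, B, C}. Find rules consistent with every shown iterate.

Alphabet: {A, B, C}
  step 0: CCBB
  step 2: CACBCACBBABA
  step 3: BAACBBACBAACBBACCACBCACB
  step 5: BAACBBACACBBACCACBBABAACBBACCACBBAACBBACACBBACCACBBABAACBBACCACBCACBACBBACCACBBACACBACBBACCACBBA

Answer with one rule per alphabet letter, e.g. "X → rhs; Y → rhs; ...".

A->ACB, B->C, C->BA

  step 2 ⇒ step 3: CACBCACBBABA ⇒ BA·ACB·BA·C·BA·ACB·BA·C·C·ACB·C·ACB
    A ↦ ACB
    B ↦ C
    C ↦ BA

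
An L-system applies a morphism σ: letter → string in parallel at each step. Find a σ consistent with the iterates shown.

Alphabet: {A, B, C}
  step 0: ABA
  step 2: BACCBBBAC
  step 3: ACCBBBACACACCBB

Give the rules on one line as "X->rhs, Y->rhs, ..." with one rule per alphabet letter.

A->CB, B->AC, C->B

  step 2 ⇒ step 3: BACCBBBAC ⇒ AC·CB·B·B·AC·AC·AC·CB·B
    A ↦ CB
    B ↦ AC
    C ↦ B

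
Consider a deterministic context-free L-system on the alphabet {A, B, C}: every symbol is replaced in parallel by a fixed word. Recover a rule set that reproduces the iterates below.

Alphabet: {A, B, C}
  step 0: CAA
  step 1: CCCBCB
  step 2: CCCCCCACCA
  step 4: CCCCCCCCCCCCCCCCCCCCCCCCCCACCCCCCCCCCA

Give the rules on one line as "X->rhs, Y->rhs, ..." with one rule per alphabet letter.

  step 1 ⇒ step 2: CCCBCB ⇒ CC·CC·CC·A·CC·A
    B ↦ A
    C ↦ CC
  step 0 ⇒ step 1: CAA ⇒ CC·CB·CB
    A ↦ CB

A->CB, B->A, C->CC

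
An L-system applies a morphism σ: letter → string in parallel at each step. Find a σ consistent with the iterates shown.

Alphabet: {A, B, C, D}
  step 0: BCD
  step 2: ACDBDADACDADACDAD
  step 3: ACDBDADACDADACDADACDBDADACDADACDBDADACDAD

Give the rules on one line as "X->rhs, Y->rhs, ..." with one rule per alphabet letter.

  step 2 ⇒ step 3: ACDBDADACDADACDAD ⇒ AC·DB·DAD·AC·DAD·AC·DAD·AC·DB·DAD·AC·DAD·AC·DB·DAD·AC·DAD
    A ↦ AC
    B ↦ AC
    C ↦ DB
    D ↦ DAD

A->AC, B->AC, C->DB, D->DAD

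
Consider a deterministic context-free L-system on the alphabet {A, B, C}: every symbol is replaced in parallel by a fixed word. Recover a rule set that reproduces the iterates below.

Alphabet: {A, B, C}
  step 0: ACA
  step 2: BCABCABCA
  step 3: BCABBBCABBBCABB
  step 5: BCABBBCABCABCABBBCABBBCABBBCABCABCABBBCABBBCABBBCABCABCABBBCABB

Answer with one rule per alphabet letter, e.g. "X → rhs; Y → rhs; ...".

A->B, B->BCA, C->B

  step 2 ⇒ step 3: BCABCABCA ⇒ BCA·B·B·BCA·B·B·BCA·B·B
    A ↦ B
    B ↦ BCA
    C ↦ B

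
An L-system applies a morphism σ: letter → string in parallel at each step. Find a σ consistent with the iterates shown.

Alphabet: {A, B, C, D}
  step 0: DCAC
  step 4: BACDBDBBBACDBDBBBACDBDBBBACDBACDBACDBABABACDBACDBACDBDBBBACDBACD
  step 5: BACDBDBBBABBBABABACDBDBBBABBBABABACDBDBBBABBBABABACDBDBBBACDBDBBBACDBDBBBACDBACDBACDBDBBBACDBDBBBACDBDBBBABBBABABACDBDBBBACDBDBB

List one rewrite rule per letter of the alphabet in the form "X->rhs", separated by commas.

A->CD, B->BA, C->BD, D->BB

  step 4 ⇒ step 5: BACDBDBBBACDBDBBBACDBDBBBACDBACDBACDBABABACDBACDBACDBDBBBACDBACD ⇒ BA·CD·BD·BB·BA·BB·BA·BA·BA·CD·BD·BB·BA·BB·BA·BA·BA·CD·BD·BB·BA·BB·BA·BA·BA·CD·BD·BB·BA·CD·BD·BB·BA·CD·BD·BB·BA·CD·BA·CD·BA·CD·BD·BB·BA·CD·BD·BB·BA·CD·BD·BB·BA·BB·BA·BA·BA·CD·BD·BB·BA·CD·BD·BB
    A ↦ CD
    B ↦ BA
    C ↦ BD
    D ↦ BB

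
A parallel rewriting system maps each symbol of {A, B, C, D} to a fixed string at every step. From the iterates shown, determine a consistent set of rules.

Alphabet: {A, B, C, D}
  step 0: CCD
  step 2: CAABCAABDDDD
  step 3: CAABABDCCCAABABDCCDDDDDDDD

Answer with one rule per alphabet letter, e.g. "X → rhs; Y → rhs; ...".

  step 2 ⇒ step 3: CAABCAABDDDD ⇒ CA·AB·AB·DCC·CA·AB·AB·DCC·DD·DD·DD·DD
    A ↦ AB
    B ↦ DCC
    C ↦ CA
    D ↦ DD

A->AB, B->DCC, C->CA, D->DD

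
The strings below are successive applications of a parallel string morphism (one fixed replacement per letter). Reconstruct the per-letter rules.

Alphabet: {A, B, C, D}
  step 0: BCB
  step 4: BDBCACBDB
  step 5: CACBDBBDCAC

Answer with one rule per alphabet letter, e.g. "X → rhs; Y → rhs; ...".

A->B, B->C, C->BD, D->A

  step 4 ⇒ step 5: BDBCACBDB ⇒ C·A·C·BD·B·BD·C·A·C
    A ↦ B
    B ↦ C
    C ↦ BD
    D ↦ A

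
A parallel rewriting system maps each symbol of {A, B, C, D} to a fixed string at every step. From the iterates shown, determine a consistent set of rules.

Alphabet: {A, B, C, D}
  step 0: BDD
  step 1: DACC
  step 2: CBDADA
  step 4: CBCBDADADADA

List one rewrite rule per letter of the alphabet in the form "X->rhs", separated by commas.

  step 1 ⇒ step 2: DACC ⇒ C·B·DA·DA
    A ↦ B
    C ↦ DA
    D ↦ C
  step 0 ⇒ step 1: BDD ⇒ DA·C·C
    B ↦ DA

A->B, B->DA, C->DA, D->C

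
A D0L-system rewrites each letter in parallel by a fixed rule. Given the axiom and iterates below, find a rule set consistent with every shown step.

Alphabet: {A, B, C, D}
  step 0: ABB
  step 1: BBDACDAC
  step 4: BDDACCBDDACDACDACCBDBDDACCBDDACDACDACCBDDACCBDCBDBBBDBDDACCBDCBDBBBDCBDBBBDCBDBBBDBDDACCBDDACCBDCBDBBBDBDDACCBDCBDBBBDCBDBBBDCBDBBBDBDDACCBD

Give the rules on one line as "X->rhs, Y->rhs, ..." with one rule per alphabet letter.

  step 0 ⇒ step 1: ABB ⇒ BB·DAC·DAC
    A ↦ BB
    B ↦ DAC
    C ↦ BD  (constrained at step 1)
    D ↦ CBD  (constrained at step 1)

A->BB, B->DAC, C->BD, D->CBD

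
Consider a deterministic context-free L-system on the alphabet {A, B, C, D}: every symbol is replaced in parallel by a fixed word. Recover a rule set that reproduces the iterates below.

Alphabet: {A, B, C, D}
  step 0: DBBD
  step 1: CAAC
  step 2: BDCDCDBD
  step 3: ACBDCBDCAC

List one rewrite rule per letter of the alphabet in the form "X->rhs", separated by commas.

  step 2 ⇒ step 3: BDCDCDBD ⇒ A·C·BD·C·BD·C·A·C
    B ↦ A
    C ↦ BD
    D ↦ C
  step 1 ⇒ step 2: CAAC ⇒ BD·CD·CD·BD
    A ↦ CD

A->CD, B->A, C->BD, D->C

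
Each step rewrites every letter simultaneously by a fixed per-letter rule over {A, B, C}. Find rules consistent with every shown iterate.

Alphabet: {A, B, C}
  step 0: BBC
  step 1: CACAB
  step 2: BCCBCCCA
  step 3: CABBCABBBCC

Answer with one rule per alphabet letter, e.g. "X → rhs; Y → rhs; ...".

  step 2 ⇒ step 3: BCCBCCCA ⇒ CA·B·B·CA·B·B·B·CC
    A ↦ CC
    B ↦ CA
    C ↦ B

A->CC, B->CA, C->B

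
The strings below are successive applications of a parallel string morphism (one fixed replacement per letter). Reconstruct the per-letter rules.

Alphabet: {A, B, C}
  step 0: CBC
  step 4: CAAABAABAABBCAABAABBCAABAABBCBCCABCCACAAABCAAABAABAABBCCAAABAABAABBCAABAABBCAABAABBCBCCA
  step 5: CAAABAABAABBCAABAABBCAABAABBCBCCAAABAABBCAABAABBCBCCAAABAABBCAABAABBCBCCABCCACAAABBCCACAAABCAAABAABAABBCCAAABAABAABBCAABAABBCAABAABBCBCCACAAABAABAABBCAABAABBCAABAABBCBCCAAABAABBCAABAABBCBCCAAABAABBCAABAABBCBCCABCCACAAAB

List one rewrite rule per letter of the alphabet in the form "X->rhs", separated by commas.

  step 4 ⇒ step 5: CAAABAABAABBCAABAABBCAABAABBCBCCABCCACAAABCAAABAABAABBCCAAABAABAABBCAABAABBCAABAABBCBCCA ⇒ CA·AAB·AAB·AAB·BC·AAB·AAB·BC·AAB·AAB·BC·BC·CA·AAB·AAB·BC·AAB·AAB·BC·BC·CA·AAB·AAB·BC·AAB·AAB·BC·BC·CA·BC·CA·CA·AAB·BC·CA·CA·AAB·CA·AAB·AAB·AAB·BC·CA·AAB·AAB·AAB·BC·AAB·AAB·BC·AAB·AAB·BC·BC·CA·CA·AAB·AAB·AAB·BC·AAB·AAB·BC·AAB·AAB·BC·BC·CA·AAB·AAB·BC·AAB·AAB·BC·BC·CA·AAB·AAB·BC·AAB·AAB·BC·BC·CA·BC·CA·CA·AAB
    A ↦ AAB
    B ↦ BC
    C ↦ CA

A->AAB, B->BC, C->CA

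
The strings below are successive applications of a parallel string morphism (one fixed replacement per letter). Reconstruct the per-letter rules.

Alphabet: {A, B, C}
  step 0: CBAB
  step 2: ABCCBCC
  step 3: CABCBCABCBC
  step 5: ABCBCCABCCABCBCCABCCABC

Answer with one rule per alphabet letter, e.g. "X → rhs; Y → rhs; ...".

A->C, B->A, C->BC

  step 2 ⇒ step 3: ABCCBCC ⇒ C·A·BC·BC·A·BC·BC
    A ↦ C
    B ↦ A
    C ↦ BC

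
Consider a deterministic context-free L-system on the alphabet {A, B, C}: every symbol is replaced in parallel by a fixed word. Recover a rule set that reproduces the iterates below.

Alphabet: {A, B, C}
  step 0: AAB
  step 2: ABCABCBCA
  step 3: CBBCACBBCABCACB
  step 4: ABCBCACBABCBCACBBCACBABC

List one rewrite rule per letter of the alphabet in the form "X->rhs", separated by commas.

  step 3 ⇒ step 4: CBBCACBBCABCACB ⇒ A·BC·BC·A·CB·A·BC·BC·A·CB·BC·A·CB·A·BC
    A ↦ CB
    B ↦ BC
    C ↦ A

A->CB, B->BC, C->A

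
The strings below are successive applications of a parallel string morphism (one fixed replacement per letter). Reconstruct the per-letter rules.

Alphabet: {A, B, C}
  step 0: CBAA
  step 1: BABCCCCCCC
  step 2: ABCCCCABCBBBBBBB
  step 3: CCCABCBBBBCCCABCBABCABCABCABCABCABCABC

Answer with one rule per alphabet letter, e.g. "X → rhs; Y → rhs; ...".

  step 2 ⇒ step 3: ABCCCCABCBBBBBBB ⇒ CCC·ABC·B·B·B·B·CCC·ABC·B·ABC·ABC·ABC·ABC·ABC·ABC·ABC
    A ↦ CCC
    B ↦ ABC
    C ↦ B

A->CCC, B->ABC, C->B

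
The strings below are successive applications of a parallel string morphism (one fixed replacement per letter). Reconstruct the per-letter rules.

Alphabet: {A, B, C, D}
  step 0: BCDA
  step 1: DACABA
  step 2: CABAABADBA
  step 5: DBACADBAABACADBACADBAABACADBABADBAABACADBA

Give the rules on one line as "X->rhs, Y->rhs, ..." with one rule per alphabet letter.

A->BA, B->D, C->A, D->CA

  step 1 ⇒ step 2: DACABA ⇒ CA·BA·A·BA·D·BA
    A ↦ BA
    B ↦ D
    C ↦ A
    D ↦ CA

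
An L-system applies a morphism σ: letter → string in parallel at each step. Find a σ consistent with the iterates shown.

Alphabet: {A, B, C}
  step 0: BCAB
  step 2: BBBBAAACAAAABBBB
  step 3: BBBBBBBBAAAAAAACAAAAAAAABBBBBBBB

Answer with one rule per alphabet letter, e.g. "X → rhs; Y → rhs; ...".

A->AA, B->BB, C->AC

  step 2 ⇒ step 3: BBBBAAACAAAABBBB ⇒ BB·BB·BB·BB·AA·AA·AA·AC·AA·AA·AA·AA·BB·BB·BB·BB
    A ↦ AA
    B ↦ BB
    C ↦ AC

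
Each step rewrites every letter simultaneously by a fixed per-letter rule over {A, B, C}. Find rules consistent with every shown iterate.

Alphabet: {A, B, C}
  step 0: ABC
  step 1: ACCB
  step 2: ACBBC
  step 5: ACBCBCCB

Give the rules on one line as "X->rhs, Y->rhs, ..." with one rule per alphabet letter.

A->AC, B->C, C->B

  step 1 ⇒ step 2: ACCB ⇒ AC·B·B·C
    A ↦ AC
    B ↦ C
    C ↦ B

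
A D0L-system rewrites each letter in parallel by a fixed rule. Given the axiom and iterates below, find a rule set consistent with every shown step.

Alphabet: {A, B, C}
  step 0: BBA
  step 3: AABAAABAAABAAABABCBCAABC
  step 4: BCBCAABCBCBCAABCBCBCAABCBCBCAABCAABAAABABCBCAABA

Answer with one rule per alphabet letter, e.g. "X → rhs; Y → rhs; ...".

A->BC, B->AA, C->BA

  step 3 ⇒ step 4: AABAAABAAABAAABABCBCAABC ⇒ BC·BC·AA·BC·BC·BC·AA·BC·BC·BC·AA·BC·BC·BC·AA·BC·AA·BA·AA·BA·BC·BC·AA·BA
    A ↦ BC
    B ↦ AA
    C ↦ BA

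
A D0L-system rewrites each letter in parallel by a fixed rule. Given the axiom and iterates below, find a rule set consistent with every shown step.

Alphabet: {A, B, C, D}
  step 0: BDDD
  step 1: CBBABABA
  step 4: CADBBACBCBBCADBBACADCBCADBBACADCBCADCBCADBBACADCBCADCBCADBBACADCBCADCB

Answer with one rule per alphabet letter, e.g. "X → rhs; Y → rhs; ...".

  step 0 ⇒ step 1: BDDD ⇒ CB·BA·BA·BA
    B ↦ CB
    D ↦ BA
    A ↦ B  (constrained at step 1)
    C ↦ CAD  (constrained at step 1)

A->B, B->CB, C->CAD, D->BA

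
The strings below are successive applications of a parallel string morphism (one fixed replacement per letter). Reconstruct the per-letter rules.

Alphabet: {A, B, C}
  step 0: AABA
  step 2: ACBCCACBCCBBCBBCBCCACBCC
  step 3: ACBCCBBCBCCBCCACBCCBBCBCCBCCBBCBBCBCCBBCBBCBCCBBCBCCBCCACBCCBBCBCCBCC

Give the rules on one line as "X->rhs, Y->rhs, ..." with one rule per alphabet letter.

  step 2 ⇒ step 3: ACBCCACBCCBBCBBCBCCACBCC ⇒ AC·BCC·BBC·BCC·BCC·AC·BCC·BBC·BCC·BCC·BBC·BBC·BCC·BBC·BBC·BCC·BBC·BCC·BCC·AC·BCC·BBC·BCC·BCC
    A ↦ AC
    B ↦ BBC
    C ↦ BCC

A->AC, B->BBC, C->BCC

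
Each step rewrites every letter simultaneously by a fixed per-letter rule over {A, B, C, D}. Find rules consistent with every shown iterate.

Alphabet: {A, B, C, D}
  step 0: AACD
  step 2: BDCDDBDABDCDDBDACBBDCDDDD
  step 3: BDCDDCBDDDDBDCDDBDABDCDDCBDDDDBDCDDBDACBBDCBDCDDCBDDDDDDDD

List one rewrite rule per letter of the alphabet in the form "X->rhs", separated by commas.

  step 2 ⇒ step 3: BDCDDBDABDCDDBDACBBDCDDDD ⇒ BDC·DD·CB·DD·DD·BDC·DD·BDA·BDC·DD·CB·DD·DD·BDC·DD·BDA·CB·BDC·BDC·DD·CB·DD·DD·DD·DD
    A ↦ BDA
    B ↦ BDC
    C ↦ CB
    D ↦ DD

A->BDA, B->BDC, C->CB, D->DD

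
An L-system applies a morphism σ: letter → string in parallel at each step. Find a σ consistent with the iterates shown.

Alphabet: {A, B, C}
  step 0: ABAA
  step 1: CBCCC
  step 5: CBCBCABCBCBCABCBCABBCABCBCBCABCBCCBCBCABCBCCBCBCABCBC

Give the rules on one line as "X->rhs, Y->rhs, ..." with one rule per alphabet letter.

  step 0 ⇒ step 1: ABAA ⇒ C·BC·C·C
    A ↦ C
    B ↦ BC
    C ↦ AB  (constrained at step 1)

A->C, B->BC, C->AB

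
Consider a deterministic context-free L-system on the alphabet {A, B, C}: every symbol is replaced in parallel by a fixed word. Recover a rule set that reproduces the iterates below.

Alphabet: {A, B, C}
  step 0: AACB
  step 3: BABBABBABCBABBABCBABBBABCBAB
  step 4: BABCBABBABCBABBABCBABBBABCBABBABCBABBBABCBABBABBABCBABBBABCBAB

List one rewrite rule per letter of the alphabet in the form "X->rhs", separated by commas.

A->C, B->BAB, C->B

  step 3 ⇒ step 4: BABBABBABCBABBABCBABBBABCBAB ⇒ BAB·C·BAB·BAB·C·BAB·BAB·C·BAB·B·BAB·C·BAB·BAB·C·BAB·B·BAB·C·BAB·BAB·BAB·C·BAB·B·BAB·C·BAB
    A ↦ C
    B ↦ BAB
    C ↦ B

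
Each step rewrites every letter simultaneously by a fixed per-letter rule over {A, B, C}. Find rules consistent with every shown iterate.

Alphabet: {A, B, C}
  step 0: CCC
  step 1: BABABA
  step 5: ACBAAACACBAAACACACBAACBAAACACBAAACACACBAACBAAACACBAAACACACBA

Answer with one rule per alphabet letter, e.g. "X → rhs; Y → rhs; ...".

A->AC, B->A, C->BA

  step 0 ⇒ step 1: CCC ⇒ BA·BA·BA
    C ↦ BA
    A ↦ AC  (constrained at step 1)
    B ↦ A  (constrained at step 1)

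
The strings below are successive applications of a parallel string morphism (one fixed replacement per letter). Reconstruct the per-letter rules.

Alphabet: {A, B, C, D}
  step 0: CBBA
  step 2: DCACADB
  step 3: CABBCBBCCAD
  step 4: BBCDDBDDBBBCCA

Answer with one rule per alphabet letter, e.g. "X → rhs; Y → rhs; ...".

  step 3 ⇒ step 4: CABBCBBCCAD ⇒ B·BC·D·D·B·D·D·B·B·BC·CA
    A ↦ BC
    B ↦ D
    C ↦ B
    D ↦ CA

A->BC, B->D, C->B, D->CA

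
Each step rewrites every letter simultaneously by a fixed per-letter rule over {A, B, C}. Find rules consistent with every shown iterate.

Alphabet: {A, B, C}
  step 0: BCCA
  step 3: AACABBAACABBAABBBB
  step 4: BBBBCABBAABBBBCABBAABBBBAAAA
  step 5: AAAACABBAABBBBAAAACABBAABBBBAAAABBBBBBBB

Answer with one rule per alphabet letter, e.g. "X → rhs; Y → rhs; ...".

A->BB, B->A, C->CA

  step 4 ⇒ step 5: BBBBCABBAABBBBCABBAABBBBAAAA ⇒ A·A·A·A·CA·BB·A·A·BB·BB·A·A·A·A·CA·BB·A·A·BB·BB·A·A·A·A·BB·BB·BB·BB
    A ↦ BB
    B ↦ A
    C ↦ CA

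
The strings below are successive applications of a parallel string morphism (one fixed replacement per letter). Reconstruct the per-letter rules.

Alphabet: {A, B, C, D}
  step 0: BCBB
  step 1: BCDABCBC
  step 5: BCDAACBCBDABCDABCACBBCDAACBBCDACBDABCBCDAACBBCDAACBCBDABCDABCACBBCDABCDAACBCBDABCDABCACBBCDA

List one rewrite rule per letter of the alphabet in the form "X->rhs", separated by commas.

  step 0 ⇒ step 1: BCBB ⇒ BC·DA·BC·BC
    B ↦ BC
    C ↦ DA
    A ↦ CB  (constrained at step 1)
    D ↦ A  (constrained at step 1)

A->CB, B->BC, C->DA, D->A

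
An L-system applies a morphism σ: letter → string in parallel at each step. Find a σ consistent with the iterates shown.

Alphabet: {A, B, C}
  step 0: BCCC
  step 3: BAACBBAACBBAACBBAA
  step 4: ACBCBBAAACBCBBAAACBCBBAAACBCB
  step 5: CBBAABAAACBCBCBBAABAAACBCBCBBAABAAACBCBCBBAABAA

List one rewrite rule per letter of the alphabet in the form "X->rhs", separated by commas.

A->CB, B->A, C->BA

  step 4 ⇒ step 5: ACBCBBAAACBCBBAAACBCBBAAACBCB ⇒ CB·BA·A·BA·A·A·CB·CB·CB·BA·A·BA·A·A·CB·CB·CB·BA·A·BA·A·A·CB·CB·CB·BA·A·BA·A
    A ↦ CB
    B ↦ A
    C ↦ BA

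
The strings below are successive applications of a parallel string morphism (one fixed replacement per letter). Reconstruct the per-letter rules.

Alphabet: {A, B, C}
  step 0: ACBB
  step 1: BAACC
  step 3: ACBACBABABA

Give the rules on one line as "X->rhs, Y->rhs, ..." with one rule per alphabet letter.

  step 0 ⇒ step 1: ACBB ⇒ BA·A·C·C
    A ↦ BA
    B ↦ C
    C ↦ A

A->BA, B->C, C->A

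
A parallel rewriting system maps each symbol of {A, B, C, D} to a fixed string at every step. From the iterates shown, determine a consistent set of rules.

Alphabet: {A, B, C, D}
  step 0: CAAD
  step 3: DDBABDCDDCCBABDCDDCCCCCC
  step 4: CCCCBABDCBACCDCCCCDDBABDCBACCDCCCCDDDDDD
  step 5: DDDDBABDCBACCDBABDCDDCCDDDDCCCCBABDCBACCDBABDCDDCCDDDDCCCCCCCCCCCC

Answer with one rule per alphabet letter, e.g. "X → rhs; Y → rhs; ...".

  step 4 ⇒ step 5: CCCCBABDCBACCDCCCCDDBABDCBACCDCCCCDDDDDD ⇒ D·D·D·D·BA·BDC·BA·CC·D·BA·BDC·D·D·CC·D·D·D·D·CC·CC·BA·BDC·BA·CC·D·BA·BDC·D·D·CC·D·D·D·D·CC·CC·CC·CC·CC·CC
    A ↦ BDC
    B ↦ BA
    C ↦ D
    D ↦ CC

A->BDC, B->BA, C->D, D->CC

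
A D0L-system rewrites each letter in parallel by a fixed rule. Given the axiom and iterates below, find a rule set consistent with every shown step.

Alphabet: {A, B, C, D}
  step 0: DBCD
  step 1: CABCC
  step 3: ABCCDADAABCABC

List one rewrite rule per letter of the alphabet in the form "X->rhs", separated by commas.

  step 0 ⇒ step 1: DBCD ⇒ C·A·BC·C
    B ↦ A
    C ↦ BC
    D ↦ C
    A ↦ DA  (constrained at step 1)

A->DA, B->A, C->BC, D->C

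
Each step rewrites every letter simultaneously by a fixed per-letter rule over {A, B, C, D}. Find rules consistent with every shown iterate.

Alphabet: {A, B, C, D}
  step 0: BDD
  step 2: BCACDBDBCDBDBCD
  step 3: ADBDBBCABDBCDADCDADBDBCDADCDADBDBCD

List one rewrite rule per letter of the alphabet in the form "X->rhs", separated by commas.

  step 2 ⇒ step 3: BCACDBDBCDBDBCD ⇒ AD·BDB·BCA·BDB·CD·AD·CD·AD·BDB·CD·AD·CD·AD·BDB·CD
    A ↦ BCA
    B ↦ AD
    C ↦ BDB
    D ↦ CD

A->BCA, B->AD, C->BDB, D->CD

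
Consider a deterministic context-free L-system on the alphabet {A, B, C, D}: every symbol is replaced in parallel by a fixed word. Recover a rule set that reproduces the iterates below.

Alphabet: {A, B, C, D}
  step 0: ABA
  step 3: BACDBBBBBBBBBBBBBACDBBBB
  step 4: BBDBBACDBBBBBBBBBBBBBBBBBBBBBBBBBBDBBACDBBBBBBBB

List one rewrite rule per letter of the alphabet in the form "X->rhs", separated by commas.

  step 3 ⇒ step 4: BACDBBBBBBBBBBBBBACDBBBB ⇒ BB·DB·BA·CD·BB·BB·BB·BB·BB·BB·BB·BB·BB·BB·BB·BB·BB·DB·BA·CD·BB·BB·BB·BB
    A ↦ DB
    B ↦ BB
    C ↦ BA
    D ↦ CD

A->DB, B->BB, C->BA, D->CD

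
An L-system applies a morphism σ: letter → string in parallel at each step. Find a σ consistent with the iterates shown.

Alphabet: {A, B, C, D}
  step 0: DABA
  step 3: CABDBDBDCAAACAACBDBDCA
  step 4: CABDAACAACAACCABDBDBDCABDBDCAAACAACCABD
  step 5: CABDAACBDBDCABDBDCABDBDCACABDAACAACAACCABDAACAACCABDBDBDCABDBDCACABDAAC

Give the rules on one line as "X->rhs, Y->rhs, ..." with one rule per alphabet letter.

A->BD, B->AA, C->CA, D->C

  step 4 ⇒ step 5: CABDAACAACAACCABDBDBDCABDBDCAAACAACCABD ⇒ CA·BD·AA·C·BD·BD·CA·BD·BD·CA·BD·BD·CA·CA·BD·AA·C·AA·C·AA·C·CA·BD·AA·C·AA·C·CA·BD·BD·BD·CA·BD·BD·CA·CA·BD·AA·C
    A ↦ BD
    B ↦ AA
    C ↦ CA
    D ↦ C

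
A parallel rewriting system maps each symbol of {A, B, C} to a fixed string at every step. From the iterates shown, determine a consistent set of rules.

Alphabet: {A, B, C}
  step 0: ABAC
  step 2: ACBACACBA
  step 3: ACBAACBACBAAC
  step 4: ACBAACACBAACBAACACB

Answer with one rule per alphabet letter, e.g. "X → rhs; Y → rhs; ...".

  step 3 ⇒ step 4: ACBAACBACBAAC ⇒ AC·B·A·AC·AC·B·A·AC·B·A·AC·AC·B
    A ↦ AC
    B ↦ A
    C ↦ B

A->AC, B->A, C->B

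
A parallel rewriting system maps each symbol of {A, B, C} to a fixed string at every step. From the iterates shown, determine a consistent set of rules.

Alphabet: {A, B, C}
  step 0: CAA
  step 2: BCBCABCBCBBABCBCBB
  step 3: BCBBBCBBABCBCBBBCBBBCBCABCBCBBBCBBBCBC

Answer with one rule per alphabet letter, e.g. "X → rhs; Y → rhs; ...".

  step 2 ⇒ step 3: BCBCABCBCBBABCBCBB ⇒ BC·BB·BC·BB·ABC·BC·BB·BC·BB·BC·BC·ABC·BC·BB·BC·BB·BC·BC
    A ↦ ABC
    B ↦ BC
    C ↦ BB

A->ABC, B->BC, C->BB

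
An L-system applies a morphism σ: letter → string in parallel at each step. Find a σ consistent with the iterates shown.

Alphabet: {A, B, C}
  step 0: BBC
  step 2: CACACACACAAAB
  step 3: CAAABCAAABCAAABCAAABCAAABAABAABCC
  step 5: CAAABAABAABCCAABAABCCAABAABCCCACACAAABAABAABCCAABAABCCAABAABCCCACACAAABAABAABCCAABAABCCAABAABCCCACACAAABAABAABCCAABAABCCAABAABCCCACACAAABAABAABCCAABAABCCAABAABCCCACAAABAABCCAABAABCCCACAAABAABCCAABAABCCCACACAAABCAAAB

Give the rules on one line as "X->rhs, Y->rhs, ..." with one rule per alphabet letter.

A->AAB, B->CC, C->CA

  step 2 ⇒ step 3: CACACACACAAAB ⇒ CA·AAB·CA·AAB·CA·AAB·CA·AAB·CA·AAB·AAB·AAB·CC
    A ↦ AAB
    B ↦ CC
    C ↦ CA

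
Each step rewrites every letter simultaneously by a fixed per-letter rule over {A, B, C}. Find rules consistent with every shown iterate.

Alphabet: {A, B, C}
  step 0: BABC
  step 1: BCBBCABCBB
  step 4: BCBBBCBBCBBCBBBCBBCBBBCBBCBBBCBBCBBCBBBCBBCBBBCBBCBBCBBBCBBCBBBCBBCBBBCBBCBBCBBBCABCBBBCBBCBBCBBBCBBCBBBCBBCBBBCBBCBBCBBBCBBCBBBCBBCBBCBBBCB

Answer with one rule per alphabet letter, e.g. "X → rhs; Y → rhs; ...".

A->BCA, B->BCB, C->B

  step 0 ⇒ step 1: BABC ⇒ BCB·BCA·BCB·B
    A ↦ BCA
    B ↦ BCB
    C ↦ B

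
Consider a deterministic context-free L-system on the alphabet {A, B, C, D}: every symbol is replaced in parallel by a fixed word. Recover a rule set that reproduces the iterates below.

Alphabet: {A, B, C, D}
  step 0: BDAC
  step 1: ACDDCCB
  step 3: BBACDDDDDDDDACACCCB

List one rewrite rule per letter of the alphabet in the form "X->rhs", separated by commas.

A->CC, B->AC, C->B, D->DD

  step 0 ⇒ step 1: BDAC ⇒ AC·DD·CC·B
    A ↦ CC
    B ↦ AC
    C ↦ B
    D ↦ DD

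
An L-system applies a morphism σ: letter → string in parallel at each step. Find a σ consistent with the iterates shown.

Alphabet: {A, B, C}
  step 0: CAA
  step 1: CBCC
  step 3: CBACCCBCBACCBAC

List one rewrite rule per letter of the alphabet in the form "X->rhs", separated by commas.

  step 0 ⇒ step 1: CAA ⇒ CB·C·C
    A ↦ C
    C ↦ CB
    B ↦ AC  (constrained at step 1)

A->C, B->AC, C->CB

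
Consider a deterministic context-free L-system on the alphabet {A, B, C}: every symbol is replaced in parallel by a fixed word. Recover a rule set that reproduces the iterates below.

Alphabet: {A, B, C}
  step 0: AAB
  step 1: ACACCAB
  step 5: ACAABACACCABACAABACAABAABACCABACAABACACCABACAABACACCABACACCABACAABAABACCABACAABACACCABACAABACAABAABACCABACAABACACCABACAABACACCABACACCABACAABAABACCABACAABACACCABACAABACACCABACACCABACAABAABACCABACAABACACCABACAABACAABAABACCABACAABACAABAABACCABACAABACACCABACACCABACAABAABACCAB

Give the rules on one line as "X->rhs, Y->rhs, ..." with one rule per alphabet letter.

  step 0 ⇒ step 1: AAB ⇒ AC·AC·CAB
    A ↦ AC
    B ↦ CAB
    C ↦ AAB  (constrained at step 1)

A->AC, B->CAB, C->AAB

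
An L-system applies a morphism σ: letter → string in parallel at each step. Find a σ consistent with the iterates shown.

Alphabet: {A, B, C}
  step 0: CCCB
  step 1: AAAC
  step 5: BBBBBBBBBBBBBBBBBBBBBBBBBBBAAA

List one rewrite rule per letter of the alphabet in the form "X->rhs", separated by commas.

  step 0 ⇒ step 1: CCCB ⇒ A·A·A·C
    B ↦ C
    C ↦ A
    A ↦ BBB  (constrained at step 1)

A->BBB, B->C, C->A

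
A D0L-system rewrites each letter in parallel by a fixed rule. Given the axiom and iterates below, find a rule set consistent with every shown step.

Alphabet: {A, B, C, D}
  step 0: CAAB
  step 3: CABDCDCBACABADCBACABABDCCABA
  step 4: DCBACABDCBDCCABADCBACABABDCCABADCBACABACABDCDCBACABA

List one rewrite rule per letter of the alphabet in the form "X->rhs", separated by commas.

  step 3 ⇒ step 4: CABDCDCBACABADCBACABABDCCABA ⇒ DC·BA·CA·B·DC·B·DC·CA·BA·DC·BA·CA·BA·B·DC·CA·BA·DC·BA·CA·BA·CA·B·DC·DC·BA·CA·BA
    A ↦ BA
    B ↦ CA
    C ↦ DC
    D ↦ B

A->BA, B->CA, C->DC, D->B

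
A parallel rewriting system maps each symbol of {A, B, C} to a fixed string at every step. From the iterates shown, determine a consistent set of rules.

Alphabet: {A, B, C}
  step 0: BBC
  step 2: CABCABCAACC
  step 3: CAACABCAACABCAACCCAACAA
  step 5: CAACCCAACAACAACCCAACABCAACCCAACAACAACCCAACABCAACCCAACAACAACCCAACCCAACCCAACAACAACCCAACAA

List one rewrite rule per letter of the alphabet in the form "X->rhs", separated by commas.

  step 2 ⇒ step 3: CABCABCAACC ⇒ CAA·C·AB·CAA·C·AB·CAA·C·C·CAA·CAA
    A ↦ C
    B ↦ AB
    C ↦ CAA

A->C, B->AB, C->CAA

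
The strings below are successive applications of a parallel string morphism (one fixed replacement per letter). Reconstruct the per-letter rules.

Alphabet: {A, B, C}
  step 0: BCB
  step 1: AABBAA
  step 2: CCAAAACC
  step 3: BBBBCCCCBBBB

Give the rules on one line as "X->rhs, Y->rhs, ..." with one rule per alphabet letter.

A->C, B->AA, C->BB

  step 2 ⇒ step 3: CCAAAACC ⇒ BB·BB·C·C·C·C·BB·BB
    A ↦ C
    C ↦ BB
  step 0 ⇒ step 1: BCB ⇒ AA·BB·AA
    B ↦ AA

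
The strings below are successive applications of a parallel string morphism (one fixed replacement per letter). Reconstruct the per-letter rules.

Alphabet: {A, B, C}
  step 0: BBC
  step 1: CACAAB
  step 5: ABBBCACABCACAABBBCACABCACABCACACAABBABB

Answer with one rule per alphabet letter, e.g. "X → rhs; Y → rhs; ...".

  step 0 ⇒ step 1: BBC ⇒ CA·CA·AB
    B ↦ CA
    C ↦ AB
    A ↦ B  (constrained at step 1)

A->B, B->CA, C->AB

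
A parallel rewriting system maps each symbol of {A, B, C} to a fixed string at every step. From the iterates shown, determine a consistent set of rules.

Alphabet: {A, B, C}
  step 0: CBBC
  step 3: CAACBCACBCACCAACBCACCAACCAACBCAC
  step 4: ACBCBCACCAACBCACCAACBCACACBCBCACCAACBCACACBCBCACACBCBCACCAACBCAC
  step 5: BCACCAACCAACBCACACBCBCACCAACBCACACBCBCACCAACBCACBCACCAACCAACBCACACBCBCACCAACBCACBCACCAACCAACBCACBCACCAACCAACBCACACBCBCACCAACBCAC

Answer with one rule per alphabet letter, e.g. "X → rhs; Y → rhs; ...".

  step 4 ⇒ step 5: ACBCBCACCAACBCACCAACBCACACBCBCACCAACBCACACBCBCACACBCBCACCAACBCAC ⇒ BC·AC·CA·AC·CA·AC·BC·AC·AC·BC·BC·AC·CA·AC·BC·AC·AC·BC·BC·AC·CA·AC·BC·AC·BC·AC·CA·AC·CA·AC·BC·AC·AC·BC·BC·AC·CA·AC·BC·AC·BC·AC·CA·AC·CA·AC·BC·AC·BC·AC·CA·AC·CA·AC·BC·AC·AC·BC·BC·AC·CA·AC·BC·AC
    A ↦ BC
    B ↦ CA
    C ↦ AC

A->BC, B->CA, C->AC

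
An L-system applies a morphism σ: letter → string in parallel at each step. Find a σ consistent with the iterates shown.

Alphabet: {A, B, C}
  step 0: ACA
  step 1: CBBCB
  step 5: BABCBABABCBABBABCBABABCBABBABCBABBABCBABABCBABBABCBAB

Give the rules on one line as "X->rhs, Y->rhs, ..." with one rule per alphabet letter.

  step 0 ⇒ step 1: ACA ⇒ CB·B·CB
    A ↦ CB
    C ↦ B
    B ↦ AB  (constrained at step 1)

A->CB, B->AB, C->B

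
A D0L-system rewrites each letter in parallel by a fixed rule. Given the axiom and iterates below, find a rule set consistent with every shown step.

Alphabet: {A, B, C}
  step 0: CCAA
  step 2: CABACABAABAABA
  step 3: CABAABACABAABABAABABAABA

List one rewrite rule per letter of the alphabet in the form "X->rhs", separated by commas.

  step 2 ⇒ step 3: CABACABAABAABA ⇒ CA·BA·A·BA·CA·BA·A·BA·BA·A·BA·BA·A·BA
    A ↦ BA
    B ↦ A
    C ↦ CA

A->BA, B->A, C->CA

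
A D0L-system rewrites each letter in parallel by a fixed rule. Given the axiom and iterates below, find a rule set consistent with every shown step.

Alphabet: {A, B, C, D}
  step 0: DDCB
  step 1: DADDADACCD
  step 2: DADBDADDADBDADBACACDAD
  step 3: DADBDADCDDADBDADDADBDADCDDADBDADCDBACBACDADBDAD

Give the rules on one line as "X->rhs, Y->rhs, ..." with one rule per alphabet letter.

  step 2 ⇒ step 3: DADBDADDADBDADBACACDAD ⇒ DAD·B·DAD·CD·DAD·B·DAD·DAD·B·DAD·CD·DAD·B·DAD·CD·B·AC·B·AC·DAD·B·DAD
    A ↦ B
    B ↦ CD
    C ↦ AC
    D ↦ DAD

A->B, B->CD, C->AC, D->DAD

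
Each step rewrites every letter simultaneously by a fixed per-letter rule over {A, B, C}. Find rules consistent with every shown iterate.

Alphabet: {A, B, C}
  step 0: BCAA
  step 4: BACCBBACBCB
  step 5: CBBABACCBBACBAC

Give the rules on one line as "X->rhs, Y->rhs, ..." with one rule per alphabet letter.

  step 4 ⇒ step 5: BACCBBACBCB ⇒ C·B·BA·BA·C·C·B·BA·C·BA·C
    A ↦ B
    B ↦ C
    C ↦ BA

A->B, B->C, C->BA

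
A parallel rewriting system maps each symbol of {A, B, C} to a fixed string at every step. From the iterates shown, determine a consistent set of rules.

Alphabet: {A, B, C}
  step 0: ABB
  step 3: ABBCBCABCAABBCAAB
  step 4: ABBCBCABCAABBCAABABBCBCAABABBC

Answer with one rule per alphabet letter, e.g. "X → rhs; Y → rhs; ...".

A->AB, B->BC, C->A

  step 3 ⇒ step 4: ABBCBCABCAABBCAAB ⇒ AB·BC·BC·A·BC·A·AB·BC·A·AB·AB·BC·BC·A·AB·AB·BC
    A ↦ AB
    B ↦ BC
    C ↦ A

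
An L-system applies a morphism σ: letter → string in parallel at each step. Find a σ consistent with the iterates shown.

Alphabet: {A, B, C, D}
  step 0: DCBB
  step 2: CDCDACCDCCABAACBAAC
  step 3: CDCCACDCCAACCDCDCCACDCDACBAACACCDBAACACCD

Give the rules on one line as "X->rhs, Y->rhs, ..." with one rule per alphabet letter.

  step 2 ⇒ step 3: CDCDACCDCCABAACBAAC ⇒ CD·CCA·CD·CCA·AC·CD·CD·CCA·CD·CD·AC·BA·AC·AC·CD·BA·AC·AC·CD
    A ↦ AC
    B ↦ BA
    C ↦ CD
    D ↦ CCA

A->AC, B->BA, C->CD, D->CCA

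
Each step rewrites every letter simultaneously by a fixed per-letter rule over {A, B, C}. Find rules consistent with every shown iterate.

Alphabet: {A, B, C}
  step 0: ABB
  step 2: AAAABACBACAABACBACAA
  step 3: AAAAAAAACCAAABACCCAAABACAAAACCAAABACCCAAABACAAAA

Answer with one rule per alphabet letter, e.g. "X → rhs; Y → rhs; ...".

  step 2 ⇒ step 3: AAAABACBACAABACBACAA ⇒ AA·AA·AA·AA·CCA·AA·BAC·CCA·AA·BAC·AA·AA·CCA·AA·BAC·CCA·AA·BAC·AA·AA
    A ↦ AA
    B ↦ CCA
    C ↦ BAC

A->AA, B->CCA, C->BAC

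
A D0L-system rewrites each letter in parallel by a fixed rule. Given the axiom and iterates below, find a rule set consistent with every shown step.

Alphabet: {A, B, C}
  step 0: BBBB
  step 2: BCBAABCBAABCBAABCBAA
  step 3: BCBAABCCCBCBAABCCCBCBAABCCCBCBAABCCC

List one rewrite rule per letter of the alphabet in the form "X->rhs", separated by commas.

  step 2 ⇒ step 3: BCBAABCBAABCBAABCBAA ⇒ BC·BAA·BC·C·C·BC·BAA·BC·C·C·BC·BAA·BC·C·C·BC·BAA·BC·C·C
    A ↦ C
    B ↦ BC
    C ↦ BAA

A->C, B->BC, C->BAA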